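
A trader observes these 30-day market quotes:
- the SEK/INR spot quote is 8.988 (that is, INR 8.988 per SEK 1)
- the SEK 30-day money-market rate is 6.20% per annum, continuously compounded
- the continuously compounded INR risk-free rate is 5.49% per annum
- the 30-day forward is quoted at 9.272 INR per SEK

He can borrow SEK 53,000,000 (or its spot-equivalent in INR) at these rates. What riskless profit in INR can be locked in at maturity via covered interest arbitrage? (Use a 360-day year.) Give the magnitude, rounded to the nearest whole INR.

INR 15,413,195

T = 30/360 years.
Route A — deposit SEK, sell forward: 53,000,000 × 1.00518003691 × 9.272 = INR 493,961,553.02.
Route B — convert at spot, deposit INR: 53,000,000 × 8.988 × 1.00458548129 = INR 478,548,358.21.
The quoted forward overvalues SEK, so borrow INR, buy SEK at spot, deposit the SEK at 6.20%, and sell the proceeds forward at 9.272.
The gap between the two covered legs is INR 15,413,195.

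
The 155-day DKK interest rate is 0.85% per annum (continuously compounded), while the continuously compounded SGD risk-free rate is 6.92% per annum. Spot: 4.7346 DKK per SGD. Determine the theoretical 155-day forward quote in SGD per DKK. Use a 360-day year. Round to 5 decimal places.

T = 155/360 years.
DKK accumulates by e^(0.0085×155/360) = 1.0036664.
Growth of 1 SGD over T: e^(0.0692×155/360) = 1.0302427.
So F = 4.7346 × 1.0036664 / 1.0302427 = 4.612466 (DKK/SGD).
Quoted the other way: 1/4.612466 = 0.21680 SGD per DKK.

0.21680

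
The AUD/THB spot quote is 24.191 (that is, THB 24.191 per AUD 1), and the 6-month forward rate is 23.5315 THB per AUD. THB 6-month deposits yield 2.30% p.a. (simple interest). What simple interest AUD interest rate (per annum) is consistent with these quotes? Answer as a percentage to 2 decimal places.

7.97%

T = 6/12 years.
CIP gives F = S · g_THB/g_AUD, so g_THB/g_AUD = 23.5315/24.191 = 0.9727378.
The THB side grows by 1 + 0.0230×6/12 = 1.011500.
That pins the AUD growth at 1.0398486.
r = (1.0398486 − 1)/(6/12) = 0.079697 → 7.97%.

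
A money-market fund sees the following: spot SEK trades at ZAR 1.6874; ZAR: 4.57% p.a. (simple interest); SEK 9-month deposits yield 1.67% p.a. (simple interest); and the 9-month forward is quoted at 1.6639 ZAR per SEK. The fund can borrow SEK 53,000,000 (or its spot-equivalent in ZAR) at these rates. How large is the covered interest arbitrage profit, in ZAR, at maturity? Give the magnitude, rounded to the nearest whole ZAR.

ZAR 3,206,250

T = 9/12 years.
Keep in SEK, deliver into the forward: 53,000,000·1.012525·1.6639 = ZAR 89,291,238.42.
Swap to ZAR now, deposit: 53,000,000·1.6874·1.034275 = ZAR 92,497,488.66.
The quoted forward undervalues SEK, so borrow SEK, convert to ZAR at spot, deposit the ZAR at 4.57%, and buy SEK forward at 1.6639 to cover the loan.
Profit = 92,497,488.66 − 89,291,238.42 = ZAR 3,206,250.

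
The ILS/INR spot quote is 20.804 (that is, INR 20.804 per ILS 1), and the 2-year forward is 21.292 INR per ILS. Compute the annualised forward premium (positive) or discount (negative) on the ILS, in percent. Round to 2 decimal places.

+1.17%

T = 2 years.
(F − S)/S = (21.292 − 20.804)/20.804 = 0.0234570.
Per annum: 0.0234570 / 2 = 0.011728 = 1.17%.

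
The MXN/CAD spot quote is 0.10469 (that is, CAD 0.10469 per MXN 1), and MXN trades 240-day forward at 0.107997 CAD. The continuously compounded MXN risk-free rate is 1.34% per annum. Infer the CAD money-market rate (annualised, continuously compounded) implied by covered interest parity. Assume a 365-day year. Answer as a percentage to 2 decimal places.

6.07%

T = 240/365 years.
By CIP, F/S equals the CAD-to-MXN growth ratio: 0.107997/0.10469 = 1.0315885.
MXN growth factor: e^(0.0134×240/365) = 1.0088499.
Hence g_CAD = 1.040718.
r = ln(1.040718)/(240/365) = 0.060698 → 6.07%.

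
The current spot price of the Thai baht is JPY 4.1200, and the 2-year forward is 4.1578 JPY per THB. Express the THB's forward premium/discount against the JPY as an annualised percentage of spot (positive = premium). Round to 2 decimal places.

T = 2 years.
Period premium: (4.1578 − 4.12)/4.12 = 0.0091748.
×(1/T) gives 0.46% p.a.

+0.46%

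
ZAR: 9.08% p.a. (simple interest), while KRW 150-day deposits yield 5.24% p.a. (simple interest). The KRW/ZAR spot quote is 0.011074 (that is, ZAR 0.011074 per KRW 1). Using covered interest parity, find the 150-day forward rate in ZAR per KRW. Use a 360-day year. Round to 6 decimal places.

T = 150/360 years.
ZAR growth factor: 1 + 0.0908×150/360 = 1.0378333.
Growth of 1 KRW over T: 1 + 0.0524×150/360 = 1.0218333.
Forward (ZAR per KRW) = 0.011074 × 1.0378333 / 1.0218333 = 0.01124740.

0.011247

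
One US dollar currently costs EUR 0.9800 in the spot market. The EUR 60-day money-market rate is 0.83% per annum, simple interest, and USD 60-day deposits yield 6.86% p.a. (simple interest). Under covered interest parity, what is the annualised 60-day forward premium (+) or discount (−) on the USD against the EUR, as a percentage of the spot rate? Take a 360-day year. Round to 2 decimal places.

T = 60/360 years.
No-arbitrage forward: 0.98 × 1.0013833 / 1.0114333 = 0.9702623 EUR/USD.
(F − S)/S ÷ T = (0.9702623 − 0.98)/0.98/(60/360) = -0.059619 → -5.96%.

-5.96%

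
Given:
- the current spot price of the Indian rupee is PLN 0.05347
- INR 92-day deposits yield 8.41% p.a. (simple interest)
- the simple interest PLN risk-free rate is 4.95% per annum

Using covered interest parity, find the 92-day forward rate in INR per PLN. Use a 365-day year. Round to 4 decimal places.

T = 92/365 years.
PLN growth factor: 1 + 0.0495×92/365 = 1.01247671.
INR growth factor: 1 + 0.0841×92/365 = 1.02119781.
CIP: F = S · (grow PLN)/(grow INR) = 0.05347 × 1.01247671/1.02119781 = 0.053013362 PLN per INR.
Quoted the other way: 1/0.053013362 = 18.8632 INR per PLN.

18.8632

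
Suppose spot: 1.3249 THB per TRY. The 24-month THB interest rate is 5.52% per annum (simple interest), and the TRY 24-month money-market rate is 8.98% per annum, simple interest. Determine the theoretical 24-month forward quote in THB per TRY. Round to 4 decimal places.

1.2472

T = 2 years.
THB growth factor: 1 + 0.0552×2 = 1.110400.
TRY accumulates by 1 + 0.0898×2 = 1.179600.
So F = 1.3249 × 1.110400 / 1.179600 = 1.247176 (THB/TRY).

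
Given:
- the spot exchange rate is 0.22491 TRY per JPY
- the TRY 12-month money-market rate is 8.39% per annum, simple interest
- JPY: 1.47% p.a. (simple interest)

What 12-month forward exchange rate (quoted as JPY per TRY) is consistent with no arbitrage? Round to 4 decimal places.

4.1624

T = 1 year.
TRY accumulates by 1 + 0.0839×1 = 1.083900.
JPY growth factor: 1 + 0.0147×1 = 1.014700.
Forward (TRY per JPY) = 0.22491 × 1.083900 / 1.014700 = 0.2402483.
Invert for JPY per TRY: 1 / 0.2402483 = 4.1624.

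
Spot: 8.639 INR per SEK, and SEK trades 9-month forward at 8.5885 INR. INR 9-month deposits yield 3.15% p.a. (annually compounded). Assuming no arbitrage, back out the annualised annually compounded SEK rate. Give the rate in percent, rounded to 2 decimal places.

3.96%

T = 9/12 years.
F/S = 8.5885/8.639 = 0.9941544 = (growth of INR) / (growth of SEK).
INR growth factor: (1 + 0.0315)^(9/12) = 1.0235332.
So the SEK growth factor = 1.0295515.
r = 1.0295515^(12/9) − 1 = 0.039595 → 3.96%.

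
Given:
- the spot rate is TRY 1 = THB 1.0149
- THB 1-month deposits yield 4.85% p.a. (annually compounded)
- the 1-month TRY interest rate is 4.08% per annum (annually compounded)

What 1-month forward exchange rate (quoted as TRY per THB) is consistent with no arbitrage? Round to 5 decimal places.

0.98471

T = 1/12 years.
THB accumulates by (1 + 0.0485)^(1/12) = 1.0039545.
TRY accumulates by (1 + 0.0408)^(1/12) = 1.003338.
CIP: F = S · (grow THB)/(grow TRY) = 1.0149 × 1.0039545/1.003338 = 1.015524 THB per TRY.
Quoted the other way: 1/1.015524 = 0.98471 TRY per THB.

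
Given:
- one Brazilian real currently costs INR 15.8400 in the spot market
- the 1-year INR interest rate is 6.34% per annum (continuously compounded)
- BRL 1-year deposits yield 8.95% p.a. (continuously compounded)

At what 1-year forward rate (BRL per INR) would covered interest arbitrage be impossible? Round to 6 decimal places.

T = 1 year.
INR growth factor: e^(0.0634×1) = 1.0654529.
BRL accumulates by e^(0.0895×1) = 1.0936273.
CIP: F = S · (grow INR)/(grow BRL) = 15.84 × 1.0654529/1.0936273 = 15.43192 INR per BRL.
Invert for BRL per INR: 1 / 15.43192 = 0.064801.

0.064801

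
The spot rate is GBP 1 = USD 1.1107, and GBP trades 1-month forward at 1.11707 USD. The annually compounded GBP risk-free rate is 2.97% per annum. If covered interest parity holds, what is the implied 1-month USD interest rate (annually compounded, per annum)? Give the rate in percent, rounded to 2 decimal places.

T = 1/12 years.
F/S = 1.11707/1.1107 = 1.0057351 = (growth of USD) / (growth of GBP).
GBP growth factor: (1 + 0.0297)^(1/12) = 1.0024419.
So the USD growth factor = 1.008191.
Annualise: 1.008191^(12/1) − 1 = 0.102843 = 10.28%.

10.28%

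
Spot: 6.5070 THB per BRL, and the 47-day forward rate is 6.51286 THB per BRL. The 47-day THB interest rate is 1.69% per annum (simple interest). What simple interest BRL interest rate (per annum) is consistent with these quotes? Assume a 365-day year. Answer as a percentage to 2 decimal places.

0.99%

T = 47/365 years.
CIP gives F = S · g_THB/g_BRL, so g_THB/g_BRL = 6.51286/6.507 = 1.0009006.
The THB side grows by 1 + 0.0169×47/365 = 1.0021762.
Hence g_BRL = 1.0012745.
r = (1.0012745 − 1)/(47/365) = 0.009898 → 0.99%.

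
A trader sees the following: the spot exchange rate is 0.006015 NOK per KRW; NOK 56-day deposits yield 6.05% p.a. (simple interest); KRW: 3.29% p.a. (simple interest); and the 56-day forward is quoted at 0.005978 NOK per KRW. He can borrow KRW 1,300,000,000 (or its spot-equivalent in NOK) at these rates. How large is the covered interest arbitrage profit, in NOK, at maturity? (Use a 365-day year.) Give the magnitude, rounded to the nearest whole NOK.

T = 56/365 years.
Route A — deposit KRW, sell forward: 1,300,000,000 × 1.005047671 × 0.005978 = NOK 7,810,627.47.
Route B — convert at spot, deposit NOK: 1,300,000,000 × 0.006015 × 1.009282192 = NOK 7,892,082.10.
The quoted forward undervalues KRW, so borrow KRW, convert to NOK at spot, deposit the NOK at 6.05%, and buy KRW forward at 0.005978 to cover the loan.
Arbitrage profit = |7,810,627.47 − 7,892,082.10| = NOK 81,455.

NOK 81,455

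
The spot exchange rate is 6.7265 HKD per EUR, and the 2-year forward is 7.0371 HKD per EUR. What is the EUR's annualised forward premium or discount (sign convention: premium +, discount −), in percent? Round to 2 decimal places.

+2.31%

T = 2 years.
EUR trades forward at +4.61756% vs spot over the period.
Per annum: 0.0461756 / 2 = 0.023088 = 2.31%.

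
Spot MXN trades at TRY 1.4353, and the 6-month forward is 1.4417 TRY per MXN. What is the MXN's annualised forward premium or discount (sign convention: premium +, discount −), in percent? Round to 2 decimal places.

+0.89%

T = 6/12 years.
MXN trades forward at +0.44590% vs spot over the period.
×(1/T) gives 0.89% p.a.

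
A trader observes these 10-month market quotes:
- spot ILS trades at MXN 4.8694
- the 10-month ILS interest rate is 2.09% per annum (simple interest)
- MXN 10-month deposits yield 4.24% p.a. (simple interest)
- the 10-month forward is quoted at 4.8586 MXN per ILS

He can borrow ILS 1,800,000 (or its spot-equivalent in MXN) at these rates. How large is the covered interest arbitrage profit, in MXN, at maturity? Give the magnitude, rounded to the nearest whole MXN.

MXN 176,817

T = 10/12 years.
Keep in ILS, deliver into the forward: 1,800,000·1.017416667·4.8586 = MXN 8,897,797.11.
Swap to MXN now, deposit: 1,800,000·4.8694·1.035333333 = MXN 9,074,613.84.
The quoted forward undervalues ILS, so borrow ILS, convert to MXN at spot, deposit the MXN at 4.24%, and buy ILS forward at 4.8586 to cover the loan.
Profit = 9,074,613.84 − 8,897,797.11 = MXN 176,817.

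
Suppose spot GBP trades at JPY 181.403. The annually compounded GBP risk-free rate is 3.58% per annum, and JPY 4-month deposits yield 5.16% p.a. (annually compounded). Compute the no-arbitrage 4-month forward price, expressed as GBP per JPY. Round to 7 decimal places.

0.0054848

T = 4/12 years.
Growth of 1 JPY over T: (1 + 0.0516)^(4/12) = 1.0169124.
GBP growth factor: (1 + 0.0358)^(4/12) = 1.0117937.
So F = 181.403 × 1.0169124 / 1.0117937 = 182.3207 (JPY/GBP).
Quoted the other way: 1/182.3207 = 0.0054848 GBP per JPY.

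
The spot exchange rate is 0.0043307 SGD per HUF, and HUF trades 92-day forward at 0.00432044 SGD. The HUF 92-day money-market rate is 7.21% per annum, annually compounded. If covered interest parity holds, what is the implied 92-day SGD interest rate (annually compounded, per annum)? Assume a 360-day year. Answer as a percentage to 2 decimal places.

6.22%

T = 92/360 years.
CIP gives F = S · g_SGD/g_HUF, so g_SGD/g_HUF = 0.00432044/0.0043307 = 0.9976309.
HUF growth factor: (1 + 0.0721)^(92/360) = 1.0179508.
That pins the SGD growth at 1.0155392.
r = 1.0155392^(360/92) − 1 = 0.062195 → 6.22%.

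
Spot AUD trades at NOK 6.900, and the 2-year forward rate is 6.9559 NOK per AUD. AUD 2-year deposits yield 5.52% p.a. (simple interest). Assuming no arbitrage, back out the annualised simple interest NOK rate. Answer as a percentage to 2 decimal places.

5.97%

T = 2 years.
By CIP, F/S equals the NOK-to-AUD growth ratio: 6.9559/6.9 = 1.0081014.
The AUD side grows by 1 + 0.0552×2 = 1.110400.
So the NOK growth factor = 1.1193958.
(1.1193958 − 1)/T = 0.059698, i.e. 5.97%.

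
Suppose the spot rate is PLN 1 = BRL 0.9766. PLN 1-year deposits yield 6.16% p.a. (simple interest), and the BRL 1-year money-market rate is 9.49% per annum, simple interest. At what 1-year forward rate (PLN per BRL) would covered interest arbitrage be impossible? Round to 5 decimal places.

T = 1 year.
BRL growth factor: 1 + 0.0949×1 = 1.094900.
PLN accumulates by 1 + 0.0616×1 = 1.061600.
Forward (BRL per PLN) = 0.9766 × 1.094900 / 1.061600 = 1.007234.
Quoted the other way: 1/1.007234 = 0.99282 PLN per BRL.

0.99282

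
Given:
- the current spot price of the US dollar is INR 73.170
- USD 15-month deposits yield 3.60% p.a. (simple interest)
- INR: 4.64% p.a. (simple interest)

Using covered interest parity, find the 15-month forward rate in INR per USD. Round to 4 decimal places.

74.0802

T = 15/12 years.
Growth of 1 INR over T: 1 + 0.0464×15/12 = 1.058000.
USD accumulates by 1 + 0.0360×15/12 = 1.045000.
Forward (INR per USD) = 73.17 × 1.058000 / 1.045000 = 74.080249.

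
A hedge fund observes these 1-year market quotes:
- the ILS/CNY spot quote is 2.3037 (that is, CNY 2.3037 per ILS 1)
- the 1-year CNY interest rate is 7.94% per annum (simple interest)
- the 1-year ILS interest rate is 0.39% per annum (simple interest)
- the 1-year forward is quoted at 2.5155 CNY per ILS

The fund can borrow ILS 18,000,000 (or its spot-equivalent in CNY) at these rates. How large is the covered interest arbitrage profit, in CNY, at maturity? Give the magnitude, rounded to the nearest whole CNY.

T = 1 year.
Route A — deposit ILS, sell forward: 18,000,000 × 1.003900 × 2.5155 = CNY 45,455,588.10.
Route B — convert at spot, deposit CNY: 18,000,000 × 2.3037 × 1.079400 = CNY 44,759,048.04.
The quoted forward overvalues ILS, so borrow CNY, buy ILS at spot, deposit the ILS at 0.39%, and sell the proceeds forward at 2.5155.
Profit = 45,455,588.10 − 44,759,048.04 = CNY 696,540.

CNY 696,540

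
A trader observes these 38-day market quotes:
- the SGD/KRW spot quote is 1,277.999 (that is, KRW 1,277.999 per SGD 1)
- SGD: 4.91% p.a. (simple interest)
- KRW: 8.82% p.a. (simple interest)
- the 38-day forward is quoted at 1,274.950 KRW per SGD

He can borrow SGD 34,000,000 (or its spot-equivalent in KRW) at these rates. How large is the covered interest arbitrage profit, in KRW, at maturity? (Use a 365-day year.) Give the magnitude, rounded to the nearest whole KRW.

T = 38/365 years.
Invest the SGD and cover forward: 34,000,000 × 1.005111780822 × 1274.950 = KRW 43,569,887,008.61.
Convert at spot and invest in KRW: 34,000,000 × 1277.999 × 1.009182465753 = KRW 43,850,962,189.70.
The quoted forward undervalues SGD, so borrow SGD, convert to KRW at spot, deposit the KRW at 8.82%, and buy SGD forward at 1,274.950 to cover the loan.
Profit = 43,850,962,189.70 − 43,569,887,008.61 = KRW 281,075,181.

KRW 281,075,181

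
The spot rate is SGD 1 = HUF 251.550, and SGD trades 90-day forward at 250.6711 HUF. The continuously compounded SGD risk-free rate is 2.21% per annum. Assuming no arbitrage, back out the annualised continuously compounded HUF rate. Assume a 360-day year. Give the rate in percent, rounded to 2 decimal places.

T = 90/360 years.
F/S = 250.6711/251.55 = 0.9965061 = (growth of HUF) / (growth of SGD).
SGD growth factor: e^(0.0221×90/360) = 1.0055403.
So the HUF growth factor = 1.002027.
r = ln(1.002027)/(90/360) = 0.008100 → 0.81%.

0.81%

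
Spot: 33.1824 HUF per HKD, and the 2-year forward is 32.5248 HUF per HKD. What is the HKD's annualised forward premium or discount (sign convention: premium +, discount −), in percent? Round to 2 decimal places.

-0.99%

T = 2 years.
(F − S)/S = (32.5248 − 33.1824)/33.1824 = -0.0198177.
Per annum: -0.0198177 / 2 = -0.009909 = -0.99%.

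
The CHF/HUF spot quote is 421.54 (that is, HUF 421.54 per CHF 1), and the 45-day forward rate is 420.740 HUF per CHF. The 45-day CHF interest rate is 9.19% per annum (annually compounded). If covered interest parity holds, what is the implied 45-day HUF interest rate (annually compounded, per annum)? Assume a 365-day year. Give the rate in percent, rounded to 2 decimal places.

T = 45/365 years.
F/S = 420.74/421.54 = 0.9981022 = (growth of HUF) / (growth of CHF).
CHF growth factor: (1 + 0.0919)^(45/365) = 1.0108983.
Hence g_HUF = 1.0089798.
Annualise: 1.0089798^(365/45) − 1 = 0.075205 = 7.52%.

7.52%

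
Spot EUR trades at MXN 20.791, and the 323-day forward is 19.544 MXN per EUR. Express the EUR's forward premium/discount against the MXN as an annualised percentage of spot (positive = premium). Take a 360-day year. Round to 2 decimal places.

-6.68%

T = 323/360 years.
EUR trades forward at -5.99779% vs spot over the period.
Per annum: -0.0599779 / (323/360) = -0.066848 = -6.68%.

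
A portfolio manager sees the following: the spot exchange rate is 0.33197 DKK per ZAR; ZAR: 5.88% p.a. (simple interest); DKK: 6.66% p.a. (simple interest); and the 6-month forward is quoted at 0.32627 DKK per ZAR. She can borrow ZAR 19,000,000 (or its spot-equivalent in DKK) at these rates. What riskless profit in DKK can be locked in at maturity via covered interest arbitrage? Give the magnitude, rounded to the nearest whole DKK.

DKK 136,083

T = 6/12 years.
Route A — deposit ZAR, sell forward: 19,000,000 × 1.029400 × 0.32627 = DKK 6,381,384.42.
Route B — convert at spot, deposit DKK: 19,000,000 × 0.33197 × 1.033300 = DKK 6,517,467.42.
The quoted forward undervalues ZAR, so borrow ZAR, convert to DKK at spot, deposit the DKK at 6.66%, and buy ZAR forward at 0.32627 to cover the loan.
Profit = 6,517,467.42 − 6,381,384.42 = DKK 136,083.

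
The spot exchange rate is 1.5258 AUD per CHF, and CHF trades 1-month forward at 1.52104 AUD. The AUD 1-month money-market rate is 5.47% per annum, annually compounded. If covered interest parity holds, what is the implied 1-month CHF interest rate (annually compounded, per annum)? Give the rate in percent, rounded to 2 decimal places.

T = 1/12 years.
CIP gives F = S · g_AUD/g_CHF, so g_AUD/g_CHF = 1.52104/1.5258 = 0.9968803.
AUD growth factor: (1 + 0.0547)^(1/12) = 1.0044479.
That pins the CHF growth at 1.0075913.
r = 1.0075913^(12/1) − 1 = 0.094997 → 9.50%.

9.50%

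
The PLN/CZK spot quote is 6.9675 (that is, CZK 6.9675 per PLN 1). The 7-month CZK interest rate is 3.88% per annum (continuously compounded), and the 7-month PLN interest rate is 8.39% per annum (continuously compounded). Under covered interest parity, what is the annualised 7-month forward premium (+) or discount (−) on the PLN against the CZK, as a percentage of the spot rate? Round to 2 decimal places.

-4.45%

T = 7/12 years.
No-arbitrage forward: 6.9675 × 1.0228914 / 1.0501591 = 6.7865867 CZK/PLN.
(F − S)/S ÷ T = (6.7865867 − 6.9675)/6.9675/(7/12) = -0.044512 → -4.45%.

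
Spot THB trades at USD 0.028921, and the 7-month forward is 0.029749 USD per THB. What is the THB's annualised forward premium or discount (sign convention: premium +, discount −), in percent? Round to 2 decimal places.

+4.91%

T = 7/12 years.
Period premium: (0.029749 − 0.028921)/0.028921 = 0.0286297.
Annualise by dividing by T: 0.0286297 / (7/12) = 0.049079 → 4.91%.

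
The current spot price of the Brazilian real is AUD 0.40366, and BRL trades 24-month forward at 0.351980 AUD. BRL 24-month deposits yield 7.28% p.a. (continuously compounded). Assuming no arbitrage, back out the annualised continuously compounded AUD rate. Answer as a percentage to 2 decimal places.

T = 2 years.
CIP gives F = S · g_AUD/g_BRL, so g_AUD/g_BRL = 0.35198/0.40366 = 0.8719715.
The BRL side grows by e^(0.0728×2) = 1.1567334.
So the AUD growth factor = 1.0086386.
r = ln(1.0086386)/2 = 0.004301 → 0.43%.

0.43%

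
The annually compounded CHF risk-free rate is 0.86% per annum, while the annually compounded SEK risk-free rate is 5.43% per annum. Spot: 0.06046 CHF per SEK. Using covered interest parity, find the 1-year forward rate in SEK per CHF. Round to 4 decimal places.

17.2893

T = 1 year.
CHF growth factor: (1 + 0.0086)^1 = 1.008600.
SEK growth factor: (1 + 0.0543)^1 = 1.054300.
CIP: F = S · (grow CHF)/(grow SEK) = 0.06046 × 1.008600/1.054300 = 0.057839283 CHF per SEK.
Quoted the other way: 1/0.057839283 = 17.2893 SEK per CHF.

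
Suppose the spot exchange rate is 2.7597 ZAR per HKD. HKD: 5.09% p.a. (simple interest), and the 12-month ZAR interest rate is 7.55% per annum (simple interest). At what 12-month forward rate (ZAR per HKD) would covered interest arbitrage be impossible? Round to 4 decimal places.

T = 1 year.
ZAR accumulates by 1 + 0.0755×1 = 1.075500.
Growth of 1 HKD over T: 1 + 0.0509×1 = 1.050900.
CIP: F = S · (grow ZAR)/(grow HKD) = 2.7597 × 1.075500/1.050900 = 2.824300 ZAR per HKD.

2.8243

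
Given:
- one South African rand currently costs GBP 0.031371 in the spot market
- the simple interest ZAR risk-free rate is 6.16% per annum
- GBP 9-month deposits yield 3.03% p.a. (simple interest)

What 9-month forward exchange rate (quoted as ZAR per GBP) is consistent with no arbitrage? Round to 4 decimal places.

T = 9/12 years.
GBP growth factor: 1 + 0.0303×9/12 = 1.022725.
Growth of 1 ZAR over T: 1 + 0.0616×9/12 = 1.046200.
CIP: F = S · (grow GBP)/(grow ZAR) = 0.031371 × 1.022725/1.046200 = 0.030667087 GBP per ZAR.
Invert for ZAR per GBP: 1 / 0.030667087 = 32.6082.

32.6082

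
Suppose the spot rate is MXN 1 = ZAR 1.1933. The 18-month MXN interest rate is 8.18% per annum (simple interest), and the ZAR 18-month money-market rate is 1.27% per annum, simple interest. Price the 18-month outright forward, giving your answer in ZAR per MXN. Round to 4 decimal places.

1.0831

T = 18/12 years.
ZAR growth factor: 1 + 0.0127×18/12 = 1.019050.
MXN growth factor: 1 + 0.0818×18/12 = 1.122700.
So F = 1.1933 × 1.019050 / 1.122700 = 1.083132 (ZAR/MXN).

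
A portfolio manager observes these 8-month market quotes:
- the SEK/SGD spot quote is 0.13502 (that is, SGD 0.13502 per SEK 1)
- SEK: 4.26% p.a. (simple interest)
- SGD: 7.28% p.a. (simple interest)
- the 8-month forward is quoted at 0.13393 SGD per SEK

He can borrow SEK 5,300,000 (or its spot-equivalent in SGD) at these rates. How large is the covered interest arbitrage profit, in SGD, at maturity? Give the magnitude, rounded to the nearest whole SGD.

T = 8/12 years.
Route A — deposit SEK, sell forward: 5,300,000 × 1.028400 × 0.13393 = SGD 729,988.14.
Route B — convert at spot, deposit SGD: 5,300,000 × 0.13502 × 1.04853333 = SGD 750,336.74.
The quoted forward undervalues SEK, so borrow SEK, convert to SGD at spot, deposit the SGD at 7.28%, and buy SEK forward at 0.13393 to cover the loan.
Profit = 750,336.74 − 729,988.14 = SGD 20,349.

SGD 20,349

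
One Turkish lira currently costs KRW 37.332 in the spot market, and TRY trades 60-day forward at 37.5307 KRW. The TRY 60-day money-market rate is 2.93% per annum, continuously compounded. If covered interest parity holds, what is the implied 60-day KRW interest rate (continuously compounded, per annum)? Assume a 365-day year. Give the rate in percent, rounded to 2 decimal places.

T = 60/365 years.
F/S = 37.5307/37.332 = 1.0053225 = (growth of KRW) / (growth of TRY).
TRY growth factor: e^(0.0293×60/365) = 1.0048281.
So the KRW growth factor = 1.0101763.
r = ln(1.0101763)/(60/365) = 0.061593 → 6.16%.

6.16%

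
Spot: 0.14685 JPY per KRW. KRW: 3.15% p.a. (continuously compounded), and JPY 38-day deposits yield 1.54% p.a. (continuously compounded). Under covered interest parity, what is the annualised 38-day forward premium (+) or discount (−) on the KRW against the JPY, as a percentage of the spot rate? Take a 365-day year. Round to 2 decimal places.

-1.61%

T = 38/365 years.
No-arbitrage forward: 0.14685 × 1.0016046 / 1.0032848 = 0.14660407 JPY/KRW.
Annualised premium = (F − S)/S × (1/T) = (0.14660407 − 0.14685)/0.14685 ÷ (38/365) = -1.61%.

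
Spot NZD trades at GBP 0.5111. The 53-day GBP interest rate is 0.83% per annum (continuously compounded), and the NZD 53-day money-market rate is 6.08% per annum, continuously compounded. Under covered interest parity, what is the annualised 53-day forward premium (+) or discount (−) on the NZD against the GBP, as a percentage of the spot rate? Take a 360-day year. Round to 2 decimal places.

-5.23%

T = 53/360 years.
No-arbitrage forward: 0.5111 × 1.0012227 / 1.0089913 = 0.5071649 GBP/NZD.
Annualised premium = (F − S)/S × (1/T) = (0.5071649 − 0.5111)/0.5111 ÷ (53/360) = -5.23%.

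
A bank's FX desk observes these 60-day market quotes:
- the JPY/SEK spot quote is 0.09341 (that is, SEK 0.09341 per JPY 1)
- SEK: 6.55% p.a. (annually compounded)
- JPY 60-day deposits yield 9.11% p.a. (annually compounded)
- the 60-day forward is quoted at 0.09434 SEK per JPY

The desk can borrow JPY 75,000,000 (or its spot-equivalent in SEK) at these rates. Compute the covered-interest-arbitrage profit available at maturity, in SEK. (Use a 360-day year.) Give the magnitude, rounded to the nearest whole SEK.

T = 60/360 years.
Route A — deposit JPY, sell forward: 75,000,000 × 1.014637149 × 0.09434 = SEK 7,179,065.15.
Route B — convert at spot, deposit SEK: 75,000,000 × 0.09341 × 1.010630131 = SEK 7,080,222.04.
The quoted forward overvalues JPY, so borrow SEK, buy JPY at spot, deposit the JPY at 9.11%, and sell the proceeds forward at 0.09434.
The gap between the two covered legs is SEK 98,843.

SEK 98,843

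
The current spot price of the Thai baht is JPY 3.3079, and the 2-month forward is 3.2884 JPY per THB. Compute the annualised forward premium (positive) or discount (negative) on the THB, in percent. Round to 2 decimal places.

-3.54%

T = 2/12 years.
THB trades forward at -0.58950% vs spot over the period.
×(1/T) gives -3.54% p.a.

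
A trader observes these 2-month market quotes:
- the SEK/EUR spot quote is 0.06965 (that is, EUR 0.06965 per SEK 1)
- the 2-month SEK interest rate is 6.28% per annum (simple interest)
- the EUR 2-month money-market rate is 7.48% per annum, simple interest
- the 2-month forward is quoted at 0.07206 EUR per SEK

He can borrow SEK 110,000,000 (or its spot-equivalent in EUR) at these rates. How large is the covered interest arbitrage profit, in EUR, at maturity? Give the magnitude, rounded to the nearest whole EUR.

EUR 252,552

T = 2/12 years.
Invest the SEK and cover forward: 110,000,000 × 1.010466667 × 0.07206 = EUR 8,009,565.08.
Convert at spot and invest in EUR: 110,000,000 × 0.06965 × 1.012466667 = EUR 7,757,013.37.
The quoted forward overvalues SEK, so borrow EUR, buy SEK at spot, deposit the SEK at 6.28%, and sell the proceeds forward at 0.07206.
Arbitrage profit = |8,009,565.08 − 7,757,013.37| = EUR 252,552.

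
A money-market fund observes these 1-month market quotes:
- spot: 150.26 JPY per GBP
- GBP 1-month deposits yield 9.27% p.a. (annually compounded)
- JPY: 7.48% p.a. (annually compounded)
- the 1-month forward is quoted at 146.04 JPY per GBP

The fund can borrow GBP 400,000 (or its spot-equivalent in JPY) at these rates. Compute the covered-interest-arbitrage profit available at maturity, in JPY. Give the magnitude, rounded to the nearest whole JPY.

T = 1/12 years.
Route A — deposit GBP, sell forward: 400,000 × 1.0074149974 × 146.04 = JPY 58,849,154.49.
Route B — convert at spot, deposit JPY: 400,000 × 150.26 × 1.0060293201 = JPY 60,466,386.26.
The quoted forward undervalues GBP, so borrow GBP, convert to JPY at spot, deposit the JPY at 7.48%, and buy GBP forward at 146.04 to cover the loan.
Profit = 60,466,386.26 − 58,849,154.49 = JPY 1,617,232.

JPY 1,617,232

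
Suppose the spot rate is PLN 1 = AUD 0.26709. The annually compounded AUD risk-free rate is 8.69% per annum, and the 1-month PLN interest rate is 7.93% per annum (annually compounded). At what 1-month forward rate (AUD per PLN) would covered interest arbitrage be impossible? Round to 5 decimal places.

T = 1/12 years.
AUD growth factor: (1 + 0.0869)^(1/12) = 1.0069683.
PLN growth factor: (1 + 0.0793)^(1/12) = 1.0063797.
So F = 0.26709 × 1.0069683 / 1.0063797 = 0.2672462 (AUD/PLN).

0.26725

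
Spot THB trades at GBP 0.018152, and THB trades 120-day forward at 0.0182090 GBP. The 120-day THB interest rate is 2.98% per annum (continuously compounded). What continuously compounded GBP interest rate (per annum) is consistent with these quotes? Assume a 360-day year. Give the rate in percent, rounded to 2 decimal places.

T = 120/360 years.
By CIP, F/S equals the GBP-to-THB growth ratio: 0.018209/0.018152 = 1.0031401.
THB growth factor: e^(0.0298×120/360) = 1.0099828.
That pins the GBP growth at 1.0131542.
Take logs: ln 1.0131542 / (120/360) = 0.039205, so 3.92%.

3.92%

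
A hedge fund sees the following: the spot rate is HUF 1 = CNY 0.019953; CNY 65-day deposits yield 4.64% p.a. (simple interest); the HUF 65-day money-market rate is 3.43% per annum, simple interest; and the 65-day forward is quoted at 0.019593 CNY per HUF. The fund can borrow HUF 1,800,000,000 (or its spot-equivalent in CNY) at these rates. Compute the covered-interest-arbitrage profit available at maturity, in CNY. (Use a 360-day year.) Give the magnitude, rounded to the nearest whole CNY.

CNY 730,478

T = 65/360 years.
Keep in HUF, deliver into the forward: 1,800,000,000·1.0061930556·0.019593 = CNY 35,485,812.97.
Swap to CNY now, deposit: 1,800,000,000·0.019953·1.0083777778 = CNY 36,216,291.24.
The quoted forward undervalues HUF, so borrow HUF, convert to CNY at spot, deposit the CNY at 4.64%, and buy HUF forward at 0.019593 to cover the loan.
Arbitrage profit = |35,485,812.97 − 36,216,291.24| = CNY 730,478.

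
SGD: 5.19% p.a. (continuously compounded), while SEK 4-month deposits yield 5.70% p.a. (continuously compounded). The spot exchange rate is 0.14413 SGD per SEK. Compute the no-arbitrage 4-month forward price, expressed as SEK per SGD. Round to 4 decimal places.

6.9500

T = 4/12 years.
Growth of 1 SGD over T: e^(0.0519×4/12) = 1.0174505.
Growth of 1 SEK over T: e^(0.0570×4/12) = 1.0191816.
So F = 0.14413 × 1.0174505 / 1.0191816 = 0.1438852 (SGD/SEK).
Invert for SEK per SGD: 1 / 0.1438852 = 6.9500.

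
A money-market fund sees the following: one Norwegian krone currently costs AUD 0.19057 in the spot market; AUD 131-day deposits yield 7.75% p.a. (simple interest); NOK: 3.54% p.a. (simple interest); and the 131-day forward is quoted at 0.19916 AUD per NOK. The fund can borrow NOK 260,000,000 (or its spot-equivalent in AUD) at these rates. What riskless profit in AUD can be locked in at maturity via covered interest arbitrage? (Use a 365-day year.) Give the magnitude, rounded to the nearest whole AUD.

AUD 1,513,109

T = 131/365 years.
Invest the NOK and cover forward: 260,000,000 × 1.0127052055 × 0.19916 = AUD 52,439,495.87.
Convert at spot and invest in AUD: 260,000,000 × 0.19057 × 1.0278150685 = AUD 50,926,386.58.
The quoted forward overvalues NOK, so borrow AUD, buy NOK at spot, deposit the NOK at 3.54%, and sell the proceeds forward at 0.19916.
The gap between the two covered legs is AUD 1,513,109.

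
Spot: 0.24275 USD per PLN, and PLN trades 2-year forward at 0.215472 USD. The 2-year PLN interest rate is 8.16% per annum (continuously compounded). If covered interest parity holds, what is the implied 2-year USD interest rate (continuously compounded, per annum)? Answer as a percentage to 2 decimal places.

2.20%

T = 2 years.
CIP gives F = S · g_USD/g_PLN, so g_USD/g_PLN = 0.215472/0.24275 = 0.8876292.
PLN growth factor: e^(0.0816×2) = 1.1772721.
Hence g_USD = 1.0449811.
Take logs: ln 1.0449811 / 2 = 0.021999, so 2.20%.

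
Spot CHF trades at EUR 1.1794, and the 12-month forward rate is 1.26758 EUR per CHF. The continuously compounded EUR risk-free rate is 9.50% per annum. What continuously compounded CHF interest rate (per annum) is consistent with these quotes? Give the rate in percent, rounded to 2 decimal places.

T = 1 year.
CIP gives F = S · g_EUR/g_CHF, so g_EUR/g_CHF = 1.26758/1.1794 = 1.0747668.
The EUR side grows by e^(0.0950×1) = 1.0996589.
So the CHF growth factor = 1.0231605.
Take logs: ln 1.0231605 / 1 = 0.022896, so 2.29%.

2.29%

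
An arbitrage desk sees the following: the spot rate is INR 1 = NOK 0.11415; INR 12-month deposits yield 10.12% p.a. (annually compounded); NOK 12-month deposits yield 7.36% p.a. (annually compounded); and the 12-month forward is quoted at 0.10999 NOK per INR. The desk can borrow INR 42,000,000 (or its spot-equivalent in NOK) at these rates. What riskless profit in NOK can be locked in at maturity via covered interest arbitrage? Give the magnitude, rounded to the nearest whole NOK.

T = 1 year.
Invest the INR and cover forward: 42,000,000 × 1.101200 × 0.10999 = NOK 5,087,081.50.
Convert at spot and invest in NOK: 42,000,000 × 0.11415 × 1.073600 = NOK 5,147,160.48.
The quoted forward undervalues INR, so borrow INR, convert to NOK at spot, deposit the NOK at 7.36%, and buy INR forward at 0.10999 to cover the loan.
The gap between the two covered legs is NOK 60,079.

NOK 60,079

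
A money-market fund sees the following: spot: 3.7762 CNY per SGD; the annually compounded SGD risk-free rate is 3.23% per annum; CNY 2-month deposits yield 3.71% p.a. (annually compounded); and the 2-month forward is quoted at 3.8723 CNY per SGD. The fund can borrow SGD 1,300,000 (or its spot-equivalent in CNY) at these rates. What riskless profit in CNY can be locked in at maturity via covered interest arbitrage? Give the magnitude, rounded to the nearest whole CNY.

CNY 121,776

T = 2/12 years.
Invest the SGD and cover forward: 1,300,000 × 1.005312281 × 3.8723 = CNY 5,060,731.97.
Convert at spot and invest in CNY: 1,300,000 × 3.7762 × 1.006089861 = CNY 4,938,955.49.
The quoted forward overvalues SGD, so borrow CNY, buy SGD at spot, deposit the SGD at 3.23%, and sell the proceeds forward at 3.8723.
Arbitrage profit = |5,060,731.97 − 4,938,955.49| = CNY 121,776.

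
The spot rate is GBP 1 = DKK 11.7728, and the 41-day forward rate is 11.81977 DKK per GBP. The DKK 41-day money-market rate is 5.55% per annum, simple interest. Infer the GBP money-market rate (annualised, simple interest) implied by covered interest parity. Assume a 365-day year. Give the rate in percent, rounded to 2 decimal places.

T = 41/365 years.
F/S = 11.81977/11.7728 = 1.0039897 = (growth of DKK) / (growth of GBP).
The DKK side grows by 1 + 0.0555×41/365 = 1.0062342.
So the GBP growth factor = 1.0022356.
(1.0022356 − 1)/T = 0.019902, i.e. 1.99%.

1.99%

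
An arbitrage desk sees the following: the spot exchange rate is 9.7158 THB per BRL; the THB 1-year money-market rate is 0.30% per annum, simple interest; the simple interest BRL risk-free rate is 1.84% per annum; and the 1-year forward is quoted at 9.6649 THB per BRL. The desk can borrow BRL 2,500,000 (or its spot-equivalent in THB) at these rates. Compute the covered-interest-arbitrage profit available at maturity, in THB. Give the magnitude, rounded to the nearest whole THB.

T = 1 year.
Keep in BRL, deliver into the forward: 2,500,000·1.018400·9.6649 = THB 24,606,835.40.
Swap to THB now, deposit: 2,500,000·9.7158·1.003000 = THB 24,362,368.50.
The quoted forward overvalues BRL, so borrow THB, buy BRL at spot, deposit the BRL at 1.84%, and sell the proceeds forward at 9.6649.
The gap between the two covered legs is THB 244,467.

THB 244,467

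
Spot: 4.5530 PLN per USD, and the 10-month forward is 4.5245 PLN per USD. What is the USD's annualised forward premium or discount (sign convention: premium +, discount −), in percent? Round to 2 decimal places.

T = 10/12 years.
(F − S)/S = (4.5245 − 4.553)/4.553 = -0.0062596.
×(1/T) gives -0.75% p.a.

-0.75%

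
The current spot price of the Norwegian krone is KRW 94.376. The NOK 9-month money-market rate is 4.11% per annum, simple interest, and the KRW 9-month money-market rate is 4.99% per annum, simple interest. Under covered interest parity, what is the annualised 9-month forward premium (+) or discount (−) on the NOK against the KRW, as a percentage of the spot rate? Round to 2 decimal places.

+0.85%

T = 9/12 years.
F = S · g_KRW/g_NOK = 94.376 × 1.037425/1.030825 = 94.980255.
(F − S)/S ÷ T = (94.980255 − 94.376)/94.376/(9/12) = 0.008537 → 0.85%.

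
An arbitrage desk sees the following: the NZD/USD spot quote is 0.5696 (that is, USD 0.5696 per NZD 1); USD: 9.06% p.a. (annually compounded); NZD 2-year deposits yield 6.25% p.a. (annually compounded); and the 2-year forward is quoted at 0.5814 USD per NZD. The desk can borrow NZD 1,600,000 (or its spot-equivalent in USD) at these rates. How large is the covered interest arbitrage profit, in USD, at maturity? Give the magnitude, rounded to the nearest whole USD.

T = 2 years.
Invest the NZD and cover forward: 1,600,000 × 1.12890625 × 0.5814 = USD 1,050,153.75.
Convert at spot and invest in USD: 1,600,000 × 0.5696 × 1.18940836 = USD 1,083,979.20.
The quoted forward undervalues NZD, so borrow NZD, convert to USD at spot, deposit the USD at 9.06%, and buy NZD forward at 0.5814 to cover the loan.
The gap between the two covered legs is USD 33,825.

USD 33,825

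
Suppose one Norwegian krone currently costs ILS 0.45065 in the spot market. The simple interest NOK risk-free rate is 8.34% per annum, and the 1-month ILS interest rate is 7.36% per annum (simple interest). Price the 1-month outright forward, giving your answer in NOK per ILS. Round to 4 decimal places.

T = 1/12 years.
Growth of 1 ILS over T: 1 + 0.0736×1/12 = 1.0061333.
Growth of 1 NOK over T: 1 + 0.0834×1/12 = 1.006950.
So F = 0.45065 × 1.0061333 / 1.006950 = 0.4502845 (ILS/NOK).
Quoted the other way: 1/0.4502845 = 2.2208 NOK per ILS.

2.2208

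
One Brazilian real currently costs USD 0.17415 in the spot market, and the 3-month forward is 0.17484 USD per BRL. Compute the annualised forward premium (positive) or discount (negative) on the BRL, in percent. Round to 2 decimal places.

+1.58%

T = 3/12 years.
Period premium: (0.17484 − 0.17415)/0.17415 = 0.0039621.
Per annum: 0.0039621 / (3/12) = 0.015848 = 1.58%.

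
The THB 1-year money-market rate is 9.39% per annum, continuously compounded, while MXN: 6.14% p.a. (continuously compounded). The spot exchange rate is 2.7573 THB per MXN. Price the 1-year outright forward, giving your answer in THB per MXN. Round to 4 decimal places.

2.8484

T = 1 year.
Growth of 1 THB over T: e^(0.0939×1) = 1.0984499.
MXN growth factor: e^(0.0614×1) = 1.0633242.
CIP: F = S · (grow THB)/(grow MXN) = 2.7573 × 1.0984499/1.0633242 = 2.848384 THB per MXN.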